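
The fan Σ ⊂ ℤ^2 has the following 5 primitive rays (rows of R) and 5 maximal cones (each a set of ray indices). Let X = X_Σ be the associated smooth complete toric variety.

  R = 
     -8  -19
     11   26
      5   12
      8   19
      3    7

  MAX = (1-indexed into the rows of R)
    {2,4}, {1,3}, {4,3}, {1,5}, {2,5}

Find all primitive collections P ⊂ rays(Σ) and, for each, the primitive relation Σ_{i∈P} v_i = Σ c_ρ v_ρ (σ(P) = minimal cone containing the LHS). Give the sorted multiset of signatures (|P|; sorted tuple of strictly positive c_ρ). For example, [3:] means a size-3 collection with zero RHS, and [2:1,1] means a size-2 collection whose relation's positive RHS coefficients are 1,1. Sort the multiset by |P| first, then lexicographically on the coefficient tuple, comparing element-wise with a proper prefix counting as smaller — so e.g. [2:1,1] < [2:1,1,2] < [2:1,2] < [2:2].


Σ has 5 primitive collections:

  P = {1,4}:  v_{1} + v_{4} = 0 ; sig = [2:]
  P = {1,2}:  v_{1} + v_{2} = v_{5} ; sig = [2:1]
  P = {3,5}:  v_{3} + v_{5} = v_{4} ; sig = [2:1]
  P = {4,5}:  v_{4} + v_{5} = v_{2} ; sig = [2:1]
  P = {2,3}:  v_{2} + v_{3} = 2·v_{4} ; sig = [2:2]

Signatures (|P|; sorted positive RHS coefficients), sorted:
    |P|=2: 5 collections, coeffs (), (1), (1), (1), (2)


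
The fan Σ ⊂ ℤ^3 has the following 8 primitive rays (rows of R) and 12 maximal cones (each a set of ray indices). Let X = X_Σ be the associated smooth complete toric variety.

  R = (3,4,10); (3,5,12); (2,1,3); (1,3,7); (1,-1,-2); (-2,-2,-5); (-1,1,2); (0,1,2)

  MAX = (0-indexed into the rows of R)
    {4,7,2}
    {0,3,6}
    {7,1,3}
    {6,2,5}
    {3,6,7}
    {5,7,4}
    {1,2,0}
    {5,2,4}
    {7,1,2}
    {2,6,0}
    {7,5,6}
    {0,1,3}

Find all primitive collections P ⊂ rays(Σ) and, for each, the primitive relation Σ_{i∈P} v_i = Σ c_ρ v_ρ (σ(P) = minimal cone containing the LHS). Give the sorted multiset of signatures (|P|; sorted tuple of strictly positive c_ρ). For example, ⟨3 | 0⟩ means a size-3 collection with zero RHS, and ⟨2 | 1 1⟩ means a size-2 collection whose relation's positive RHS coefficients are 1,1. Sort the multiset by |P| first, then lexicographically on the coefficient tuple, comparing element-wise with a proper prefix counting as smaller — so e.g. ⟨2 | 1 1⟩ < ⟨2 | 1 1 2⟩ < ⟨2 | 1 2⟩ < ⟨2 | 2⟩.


Δ(Σ) — 8 vertices, 12 min non-faces:

  P={4,6}:  v_{4} + v_{6} = 0  ⇒ sig = ⟨2 | 0⟩
  P={0,7}:  v_{0} + v_{7} = v_{1}  ⇒ sig = ⟨2 | 1⟩
  P={1,5}:  v_{1} + v_{5} = v_{3}  ⇒ sig = ⟨2 | 1⟩
  P={2,3}:  v_{2} + v_{3} = v_{0}  ⇒ sig = ⟨2 | 1⟩
  P={3,5}:  v_{3} + v_{5} = v_{6}  ⇒ sig = ⟨2 | 1⟩
  P={0,5}:  v_{0} + v_{5} = v_{2} + v_{6}  ⇒ sig = ⟨2 | 1 1⟩
  P={3,4}:  v_{3} + v_{4} = v_{2} + v_{7}  ⇒ sig = ⟨2 | 1 1⟩
  P={0,4}:  v_{0} + v_{4} = 2·v_{2} + v_{7}  ⇒ sig = ⟨2 | 1 2⟩
  P={1,6}:  v_{1} + v_{6} = 2·v_{3}  ⇒ sig = ⟨2 | 2⟩
  P={1,4}:  v_{1} + v_{4} = 2·v_{2} + 2·v_{7}  ⇒ sig = ⟨2 | 2 2⟩
  P={2,5,7}:  v_{2} + v_{5} + v_{7} = 0  ⇒ sig = ⟨3 | 0⟩
  P={2,6,7}:  v_{2} + v_{6} + v_{7} = v_{3}  ⇒ sig = ⟨3 | 1⟩

so the primitive-relation signature multiset is
[⟨2 | 0⟩, ⟨2 | 1⟩, ⟨2 | 1⟩, ⟨2 | 1⟩, ⟨2 | 1⟩, ⟨2 | 1 1⟩, ⟨2 | 1 1⟩, ⟨2 | 1 2⟩, ⟨2 | 2⟩, ⟨2 | 2 2⟩, ⟨3 | 0⟩, ⟨3 | 1⟩]


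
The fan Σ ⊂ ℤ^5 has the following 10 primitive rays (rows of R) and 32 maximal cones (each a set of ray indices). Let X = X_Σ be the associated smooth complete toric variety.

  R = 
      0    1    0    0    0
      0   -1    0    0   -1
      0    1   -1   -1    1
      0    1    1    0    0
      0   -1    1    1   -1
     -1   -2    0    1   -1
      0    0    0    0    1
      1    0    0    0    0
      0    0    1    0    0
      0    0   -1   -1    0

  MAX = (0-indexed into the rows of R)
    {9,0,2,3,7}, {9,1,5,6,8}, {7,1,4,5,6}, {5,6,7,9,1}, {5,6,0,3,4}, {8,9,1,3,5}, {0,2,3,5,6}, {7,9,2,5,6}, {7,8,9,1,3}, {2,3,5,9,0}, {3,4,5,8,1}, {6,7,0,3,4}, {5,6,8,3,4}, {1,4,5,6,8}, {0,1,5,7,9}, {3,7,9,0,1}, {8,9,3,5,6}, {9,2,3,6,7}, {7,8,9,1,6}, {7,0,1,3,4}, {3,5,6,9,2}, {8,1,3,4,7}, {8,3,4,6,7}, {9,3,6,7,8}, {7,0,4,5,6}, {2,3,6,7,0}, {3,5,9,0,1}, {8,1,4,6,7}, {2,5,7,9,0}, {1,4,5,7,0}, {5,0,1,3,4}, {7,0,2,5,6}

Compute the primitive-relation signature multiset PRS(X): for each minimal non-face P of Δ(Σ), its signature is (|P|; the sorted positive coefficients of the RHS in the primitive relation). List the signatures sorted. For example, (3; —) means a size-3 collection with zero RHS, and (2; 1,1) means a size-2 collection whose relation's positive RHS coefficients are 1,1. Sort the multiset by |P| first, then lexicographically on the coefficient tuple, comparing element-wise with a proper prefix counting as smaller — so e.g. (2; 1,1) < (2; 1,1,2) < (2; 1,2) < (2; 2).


10 collections generate NE(X_Σ); each relation:

  {2,4}:  v_{2} + v_{4} = 0  so sig = (2; —)
  {0,8}:  v_{0} + v_{8} = v_{3}  so sig = (2; 1)
  {1,2}:  v_{1} + v_{2} = v_{9}  so sig = (2; 1)
  {4,9}:  v_{4} + v_{9} = v_{1}  so sig = (2; 1)
  {2,8}:  v_{2} + v_{8} = v_{3} + v_{6} + v_{9}  so sig = (2; 1,1,1)
  {0,1,6}:  v_{0} + v_{1} + v_{6} = 0  so sig = (3; —)
  {0,6,9}:  v_{0} + v_{6} + v_{9} = v_{2}  so sig = (3; 1)
  {1,3,6}:  v_{1} + v_{3} + v_{6} = v_{8}  so sig = (3; 1)
  {3,5,7}:  v_{3} + v_{5} + v_{7} = v_{4}  so sig = (3; 1)
  {5,7,8}:  v_{5} + v_{7} + v_{8} = v_{1} + v_{4} + v_{6}  so sig = (3; 1,1,1)

Sorted signature multiset PRS(X):
    |P|=2: 5 collections, coeffs (), (1), (1), (1), (1,1,1)
    |P|=3: 5 collections, coeffs (), (1), (1), (1), (1,1,1)


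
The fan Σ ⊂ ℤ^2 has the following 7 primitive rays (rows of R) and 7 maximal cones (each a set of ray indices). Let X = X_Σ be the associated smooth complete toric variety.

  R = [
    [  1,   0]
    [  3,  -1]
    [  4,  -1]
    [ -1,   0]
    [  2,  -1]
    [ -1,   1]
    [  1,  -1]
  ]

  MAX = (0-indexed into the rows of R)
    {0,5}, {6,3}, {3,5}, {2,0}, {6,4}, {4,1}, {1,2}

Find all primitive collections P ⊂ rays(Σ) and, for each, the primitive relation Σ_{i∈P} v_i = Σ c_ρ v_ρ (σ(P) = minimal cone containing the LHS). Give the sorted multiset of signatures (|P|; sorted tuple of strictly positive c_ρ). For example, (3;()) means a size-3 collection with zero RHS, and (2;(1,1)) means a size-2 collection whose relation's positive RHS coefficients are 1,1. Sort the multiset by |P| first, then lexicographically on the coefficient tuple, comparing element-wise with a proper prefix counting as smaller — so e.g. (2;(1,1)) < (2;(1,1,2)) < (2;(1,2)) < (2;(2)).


The 14 primitive collections of Σ (r=7, n=2):

  P = {0,3}:  v_{0} + v_{3} = 0  →  sig = (2;())
  P = {5,6}:  v_{5} + v_{6} = 0  →  sig = (2;())
  P = {0,1}:  v_{0} + v_{1} = v_{2}  →  sig = (2;(1))
  P = {0,4}:  v_{0} + v_{4} = v_{1}  →  sig = (2;(1))
  P = {0,6}:  v_{0} + v_{6} = v_{4}  →  sig = (2;(1))
  P = {1,3}:  v_{1} + v_{3} = v_{4}  →  sig = (2;(1))
  P = {2,3}:  v_{2} + v_{3} = v_{1}  →  sig = (2;(1))
  P = {3,4}:  v_{3} + v_{4} = v_{6}  →  sig = (2;(1))
  P = {4,5}:  v_{4} + v_{5} = v_{0}  →  sig = (2;(1))
  P = {2,6}:  v_{2} + v_{6} = v_{1} + v_{4}  →  sig = (2;(1,1))
  P = {1,5}:  v_{1} + v_{5} = 2·v_{0}  →  sig = (2;(2))
  P = {1,6}:  v_{1} + v_{6} = 2·v_{4}  →  sig = (2;(2))
  P = {2,4}:  v_{2} + v_{4} = 2·v_{1}  →  sig = (2;(2))
  P = {2,5}:  v_{2} + v_{5} = 3·v_{0}  →  sig = (2;(3))

so the primitive-relation signature multiset is
{ (2;()) ×2,  (2;(1)) ×7,  (2;(1,1)),  (2;(2)) ×3,  (2;(3)) }


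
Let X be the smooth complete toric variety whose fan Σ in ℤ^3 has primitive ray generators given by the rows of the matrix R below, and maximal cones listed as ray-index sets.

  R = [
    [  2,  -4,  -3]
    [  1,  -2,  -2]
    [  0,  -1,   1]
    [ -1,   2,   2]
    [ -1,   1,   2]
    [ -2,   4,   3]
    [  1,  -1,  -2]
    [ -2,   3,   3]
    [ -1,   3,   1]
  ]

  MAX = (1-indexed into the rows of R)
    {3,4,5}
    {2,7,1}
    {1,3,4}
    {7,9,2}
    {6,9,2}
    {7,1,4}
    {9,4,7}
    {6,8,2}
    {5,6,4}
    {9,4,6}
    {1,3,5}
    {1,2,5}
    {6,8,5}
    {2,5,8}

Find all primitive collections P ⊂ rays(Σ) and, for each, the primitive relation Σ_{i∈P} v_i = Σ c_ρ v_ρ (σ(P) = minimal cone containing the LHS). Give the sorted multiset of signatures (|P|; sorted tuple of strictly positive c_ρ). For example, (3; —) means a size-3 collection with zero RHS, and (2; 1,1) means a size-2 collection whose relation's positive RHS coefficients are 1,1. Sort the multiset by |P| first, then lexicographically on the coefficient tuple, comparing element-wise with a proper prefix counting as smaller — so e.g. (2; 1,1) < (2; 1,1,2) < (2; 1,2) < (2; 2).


Σ has 17 primitive collections:

  P={1,6}:  v_{1} + v_{6} = 0 ; sig = (2; —)
  P={2,4}:  v_{2} + v_{4} = 0 ; sig = (2; —)
  P={5,7}:  v_{5} + v_{7} = 0 ; sig = (2; —)
  P={1,9}:  v_{1} + v_{9} = v_{7} ; sig = (2; 1)
  P={3,9}:  v_{3} + v_{9} = v_{4} ; sig = (2; 1)
  P={5,9}:  v_{5} + v_{9} = v_{6} ; sig = (2; 1)
  P={6,7}:  v_{6} + v_{7} = v_{9} ; sig = (2; 1)
  P={1,8}:  v_{1} + v_{8} = v_{2} + v_{5} ; sig = (2; 1,1)
  P={2,3}:  v_{2} + v_{3} = v_{1} + v_{5} ; sig = (2; 1,1)
  P={3,6}:  v_{3} + v_{6} = v_{4} + v_{5} ; sig = (2; 1,1)
  P={3,7}:  v_{3} + v_{7} = v_{1} + v_{4} ; sig = (2; 1,1)
  P={4,8}:  v_{4} + v_{8} = v_{5} + v_{6} ; sig = (2; 1,1)
  P={7,8}:  v_{7} + v_{8} = v_{2} + v_{6} ; sig = (2; 1,1)
  P={8,9}:  v_{8} + v_{9} = v_{2} + 2·v_{6} ; sig = (2; 1,2)
  P={3,8}:  v_{3} + v_{8} = 2·v_{5} ; sig = (2; 2)
  P={1,4,5}:  v_{1} + v_{4} + v_{5} = v_{3} ; sig = (3; 1)
  P={2,5,6}:  v_{2} + v_{5} + v_{6} = v_{8} ; sig = (3; 1)

Signatures (|P|; sorted positive RHS coefficients), sorted:
    (2; —)
    (2; —)
    (2; —)
    (2; 1)
    (2; 1)
    (2; 1)
    (2; 1)
    (2; 1,1)
    (2; 1,1)
    (2; 1,1)
    (2; 1,1)
    (2; 1,1)
    (2; 1,1)
    (2; 1,2)
    (2; 2)
    (3; 1)
    (3; 1)


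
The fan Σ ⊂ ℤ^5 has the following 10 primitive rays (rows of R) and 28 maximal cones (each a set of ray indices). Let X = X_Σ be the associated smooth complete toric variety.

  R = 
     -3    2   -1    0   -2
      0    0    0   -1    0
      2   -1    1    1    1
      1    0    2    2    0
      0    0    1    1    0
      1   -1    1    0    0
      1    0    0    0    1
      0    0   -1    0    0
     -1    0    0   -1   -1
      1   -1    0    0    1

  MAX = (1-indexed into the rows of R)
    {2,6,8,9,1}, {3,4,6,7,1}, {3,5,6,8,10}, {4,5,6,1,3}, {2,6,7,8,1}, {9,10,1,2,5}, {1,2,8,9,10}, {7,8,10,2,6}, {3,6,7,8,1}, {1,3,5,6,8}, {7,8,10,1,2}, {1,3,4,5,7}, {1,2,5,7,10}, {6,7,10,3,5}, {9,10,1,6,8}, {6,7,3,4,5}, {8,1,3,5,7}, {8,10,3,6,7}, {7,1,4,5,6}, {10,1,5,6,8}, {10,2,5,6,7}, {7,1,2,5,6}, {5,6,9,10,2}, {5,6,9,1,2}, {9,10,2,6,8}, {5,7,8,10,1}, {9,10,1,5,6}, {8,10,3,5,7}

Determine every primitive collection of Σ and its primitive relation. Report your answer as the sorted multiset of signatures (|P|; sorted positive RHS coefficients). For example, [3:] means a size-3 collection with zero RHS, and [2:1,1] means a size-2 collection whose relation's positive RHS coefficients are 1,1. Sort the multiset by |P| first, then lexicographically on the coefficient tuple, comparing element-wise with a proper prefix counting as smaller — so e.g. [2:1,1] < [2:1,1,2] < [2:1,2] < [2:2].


Δ(Σ) — 10 vertices, 14 min non-faces:

  • {3,9}:  v_{3} + v_{9} = v_{6}  →  sig = [2:1]
  • {7,9}:  v_{7} + v_{9} = v_{2}  →  sig = [2:1]
  • {2,3}:  v_{2} + v_{3} = v_{6} + v_{7}  →  sig = [2:1,1]
  • {4,10}:  v_{4} + v_{10} = v_{3} + v_{5}  →  sig = [2:1,1]
  • {4,9}:  v_{4} + v_{9} = v_{1} + v_{5} + 2·v_{6} + v_{7}  →  sig = [2:1,1,1,2]
  • {2,4}:  v_{2} + v_{4} = v_{1} + v_{5} + 2·v_{6} + 2·v_{7}  →  sig = [2:1,1,2,2]
  • {4,8}:  v_{4} + v_{8} = v_{1} + 2·v_{3}  →  sig = [2:1,2]
  • {2,5,8}:  v_{2} + v_{5} + v_{8} = 0  →  sig = [3:]
  • {1,3,10}:  v_{1} + v_{3} + v_{10} = v_{5} + v_{8}  →  sig = [3:1,1]
  • {5,8,9}:  v_{5} + v_{8} + v_{9} = v_{1} + v_{6} + v_{10}  →  sig = [3:1,1,1]
  • {1,6,7,10}:  v_{1} + v_{6} + v_{7} + v_{10} = 0  →  sig = [4:]
  • {1,2,6,10}:  v_{1} + v_{2} + v_{6} + v_{10} = v_{9}  →  sig = [4:1]
  • {5,6,7,8}:  v_{5} + v_{6} + v_{7} + v_{8} = v_{3}  →  sig = [4:1]
  • {1,3,5,6,7}:  v_{1} + v_{3} + v_{5} + v_{6} + v_{7} = v_{4}  →  sig = [5:1]

Sorted signature multiset PRS(X):
    |P|=2: 7 collections, coeffs (1), (1), (1,1), (1,1), (1,1,1,2), (1,1,2,2), (1,2)
    |P|=3: 3 collections, coeffs (), (1,1), (1,1,1)
    |P|=4: 3 collections, coeffs (), (1), (1)
    |P|=5: 1 collection, coeffs (1)


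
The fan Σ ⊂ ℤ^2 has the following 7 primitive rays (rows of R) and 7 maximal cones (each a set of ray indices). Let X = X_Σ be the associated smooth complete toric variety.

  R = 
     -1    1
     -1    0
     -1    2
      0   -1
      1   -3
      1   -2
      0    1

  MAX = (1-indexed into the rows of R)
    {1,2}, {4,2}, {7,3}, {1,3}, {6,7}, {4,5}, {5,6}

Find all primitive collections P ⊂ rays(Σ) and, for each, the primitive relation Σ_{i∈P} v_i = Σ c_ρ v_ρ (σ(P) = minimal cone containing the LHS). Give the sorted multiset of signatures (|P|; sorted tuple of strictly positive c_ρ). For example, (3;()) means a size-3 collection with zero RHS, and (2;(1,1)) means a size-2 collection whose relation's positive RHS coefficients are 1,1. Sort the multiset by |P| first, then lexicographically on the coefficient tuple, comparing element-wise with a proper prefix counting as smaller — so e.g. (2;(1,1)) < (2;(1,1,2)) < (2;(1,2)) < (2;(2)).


14 collections generate NE(X_Σ); each relation:

  P={3,6}:  v_{3} + v_{6} = 0 — sig = (2;())
  P={4,7}:  v_{4} + v_{7} = 0 — sig = (2;())
  P={1,4}:  v_{1} + v_{4} = v_{2} — sig = (2;(1))
  P={1,6}:  v_{1} + v_{6} = v_{4} — sig = (2;(1))
  P={1,7}:  v_{1} + v_{7} = v_{3} — sig = (2;(1))
  P={2,7}:  v_{2} + v_{7} = v_{1} — sig = (2;(1))
  P={3,4}:  v_{3} + v_{4} = v_{1} — sig = (2;(1))
  P={3,5}:  v_{3} + v_{5} = v_{4} — sig = (2;(1))
  P={4,6}:  v_{4} + v_{6} = v_{5} — sig = (2;(1))
  P={5,7}:  v_{5} + v_{7} = v_{6} — sig = (2;(1))
  P={1,5}:  v_{1} + v_{5} = 2·v_{4} — sig = (2;(2))
  P={2,3}:  v_{2} + v_{3} = 2·v_{1} — sig = (2;(2))
  P={2,6}:  v_{2} + v_{6} = 2·v_{4} — sig = (2;(2))
  P={2,5}:  v_{2} + v_{5} = 3·v_{4} — sig = (2;(3))

so the primitive-relation signature multiset is
[(2;()), (2;()), (2;(1)), (2;(1)), (2;(1)), (2;(1)), (2;(1)), (2;(1)), (2;(1)), (2;(1)), (2;(2)), (2;(2)), (2;(2)), (2;(3))]


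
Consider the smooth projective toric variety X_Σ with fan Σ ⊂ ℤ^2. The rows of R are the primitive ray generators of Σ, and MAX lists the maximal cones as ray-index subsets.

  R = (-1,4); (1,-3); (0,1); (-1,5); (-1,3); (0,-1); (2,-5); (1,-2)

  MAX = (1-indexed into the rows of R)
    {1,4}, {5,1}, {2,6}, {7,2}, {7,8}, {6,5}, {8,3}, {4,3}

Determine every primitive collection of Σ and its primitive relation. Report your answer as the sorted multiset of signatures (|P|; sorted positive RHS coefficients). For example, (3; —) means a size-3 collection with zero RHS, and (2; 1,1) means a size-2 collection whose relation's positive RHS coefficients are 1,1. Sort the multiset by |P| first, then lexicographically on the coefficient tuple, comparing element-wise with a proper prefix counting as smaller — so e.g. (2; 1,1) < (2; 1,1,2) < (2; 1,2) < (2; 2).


Δ(Σ) — 8 vertices, 20 min non-faces:

  {2,5}:  v_{2} + v_{5} = 0  so sig = (2; —)
  {3,6}:  v_{3} + v_{6} = 0  so sig = (2; —)
  {1,2}:  v_{1} + v_{2} = v_{3}  so sig = (2; 1)
  {1,3}:  v_{1} + v_{3} = v_{4}  so sig = (2; 1)
  {1,6}:  v_{1} + v_{6} = v_{5}  so sig = (2; 1)
  {2,3}:  v_{2} + v_{3} = v_{8}  so sig = (2; 1)
  {2,8}:  v_{2} + v_{8} = v_{7}  so sig = (2; 1)
  {3,5}:  v_{3} + v_{5} = v_{1}  so sig = (2; 1)
  {4,6}:  v_{4} + v_{6} = v_{1}  so sig = (2; 1)
  {5,7}:  v_{5} + v_{7} = v_{8}  so sig = (2; 1)
  {5,8}:  v_{5} + v_{8} = v_{3}  so sig = (2; 1)
  {6,8}:  v_{6} + v_{8} = v_{2}  so sig = (2; 1)
  {1,7}:  v_{1} + v_{7} = v_{3} + v_{8}  so sig = (2; 1,1)
  {4,7}:  v_{4} + v_{7} = 2·v_{3} + v_{8}  so sig = (2; 1,2)
  {1,8}:  v_{1} + v_{8} = 2·v_{3}  so sig = (2; 2)
  {2,4}:  v_{2} + v_{4} = 2·v_{3}  so sig = (2; 2)
  {3,7}:  v_{3} + v_{7} = 2·v_{8}  so sig = (2; 2)
  {4,5}:  v_{4} + v_{5} = 2·v_{1}  so sig = (2; 2)
  {6,7}:  v_{6} + v_{7} = 2·v_{2}  so sig = (2; 2)
  {4,8}:  v_{4} + v_{8} = 3·v_{3}  so sig = (2; 3)

Hence PRS(X_Σ) =
    (2; —)
    (2; —)
    (2; 1)
    (2; 1)
    (2; 1)
    (2; 1)
    (2; 1)
    (2; 1)
    (2; 1)
    (2; 1)
    (2; 1)
    (2; 1)
    (2; 1,1)
    (2; 1,2)
    (2; 2)
    (2; 2)
    (2; 2)
    (2; 2)
    (2; 2)
    (2; 3)


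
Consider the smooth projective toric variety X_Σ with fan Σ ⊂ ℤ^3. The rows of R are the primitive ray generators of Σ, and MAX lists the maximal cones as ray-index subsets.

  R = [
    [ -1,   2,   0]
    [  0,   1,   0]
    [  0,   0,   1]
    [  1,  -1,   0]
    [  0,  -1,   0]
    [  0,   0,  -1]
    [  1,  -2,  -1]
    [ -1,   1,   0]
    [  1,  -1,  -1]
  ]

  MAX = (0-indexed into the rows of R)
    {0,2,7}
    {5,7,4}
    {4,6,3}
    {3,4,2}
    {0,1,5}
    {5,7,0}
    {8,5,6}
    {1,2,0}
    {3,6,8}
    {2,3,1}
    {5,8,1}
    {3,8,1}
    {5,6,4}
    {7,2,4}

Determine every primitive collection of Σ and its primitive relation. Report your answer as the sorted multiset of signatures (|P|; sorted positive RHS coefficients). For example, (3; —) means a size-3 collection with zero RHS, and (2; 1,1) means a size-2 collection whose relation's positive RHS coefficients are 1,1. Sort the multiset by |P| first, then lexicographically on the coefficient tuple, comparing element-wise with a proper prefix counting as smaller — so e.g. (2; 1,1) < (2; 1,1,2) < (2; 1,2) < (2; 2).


15 minimal non-faces of Δ(Σ) (on 9 rays):

  {1,4}:  v_{1} + v_{4} = 0  ⟹  sig = (2; —)
  {2,5}:  v_{2} + v_{5} = 0  ⟹  sig = (2; —)
  {3,7}:  v_{3} + v_{7} = 0  ⟹  sig = (2; —)
  {0,3}:  v_{0} + v_{3} = v_{1}  ⟹  sig = (2; 1)
  {0,4}:  v_{0} + v_{4} = v_{7}  ⟹  sig = (2; 1)
  {0,6}:  v_{0} + v_{6} = v_{5}  ⟹  sig = (2; 1)
  {1,6}:  v_{1} + v_{6} = v_{8}  ⟹  sig = (2; 1)
  {1,7}:  v_{1} + v_{7} = v_{0}  ⟹  sig = (2; 1)
  {2,8}:  v_{2} + v_{8} = v_{3}  ⟹  sig = (2; 1)
  {3,5}:  v_{3} + v_{5} = v_{8}  ⟹  sig = (2; 1)
  {4,8}:  v_{4} + v_{8} = v_{6}  ⟹  sig = (2; 1)
  {7,8}:  v_{7} + v_{8} = v_{5}  ⟹  sig = (2; 1)
  {0,8}:  v_{0} + v_{8} = v_{1} + v_{5}  ⟹  sig = (2; 1,1)
  {2,6}:  v_{2} + v_{6} = v_{3} + v_{4}  ⟹  sig = (2; 1,1)
  {6,7}:  v_{6} + v_{7} = v_{4} + v_{5}  ⟹  sig = (2; 1,1)

Signatures (|P|; sorted positive RHS coefficients), sorted:
[(2; —), (2; —), (2; —), (2; 1), (2; 1), (2; 1), (2; 1), (2; 1), (2; 1), (2; 1), (2; 1), (2; 1), (2; 1,1), (2; 1,1), (2; 1,1)]


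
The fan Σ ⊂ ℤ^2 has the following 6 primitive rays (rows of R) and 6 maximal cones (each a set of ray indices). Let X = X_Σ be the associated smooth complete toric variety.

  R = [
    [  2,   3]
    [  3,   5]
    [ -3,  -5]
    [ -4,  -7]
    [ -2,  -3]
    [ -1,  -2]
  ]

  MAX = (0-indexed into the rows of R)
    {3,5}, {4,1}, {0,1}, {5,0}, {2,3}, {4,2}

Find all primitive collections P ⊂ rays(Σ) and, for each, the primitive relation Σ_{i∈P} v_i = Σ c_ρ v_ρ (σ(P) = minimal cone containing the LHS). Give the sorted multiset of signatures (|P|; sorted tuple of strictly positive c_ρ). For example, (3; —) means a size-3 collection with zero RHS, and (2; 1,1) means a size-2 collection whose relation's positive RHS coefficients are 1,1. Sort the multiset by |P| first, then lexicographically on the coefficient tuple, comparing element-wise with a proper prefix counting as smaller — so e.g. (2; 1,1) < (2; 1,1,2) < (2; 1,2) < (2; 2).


Primitive collections (9):

  • {0,4}:  v_{0} + v_{4} = 0  ⟹  sig = (2; —)
  • {1,2}:  v_{1} + v_{2} = 0  ⟹  sig = (2; —)
  • {0,2}:  v_{0} + v_{2} = v_{5}  ⟹  sig = (2; 1)
  • {1,3}:  v_{1} + v_{3} = v_{5}  ⟹  sig = (2; 1)
  • {1,5}:  v_{1} + v_{5} = v_{0}  ⟹  sig = (2; 1)
  • {2,5}:  v_{2} + v_{5} = v_{3}  ⟹  sig = (2; 1)
  • {4,5}:  v_{4} + v_{5} = v_{2}  ⟹  sig = (2; 1)
  • {0,3}:  v_{0} + v_{3} = 2·v_{5}  ⟹  sig = (2; 2)
  • {3,4}:  v_{3} + v_{4} = 2·v_{2}  ⟹  sig = (2; 2)

so the primitive-relation signature multiset is
    |P|=2: 9 collections, coeffs (), (), (1), (1), (1), (1), (1), (2), (2)


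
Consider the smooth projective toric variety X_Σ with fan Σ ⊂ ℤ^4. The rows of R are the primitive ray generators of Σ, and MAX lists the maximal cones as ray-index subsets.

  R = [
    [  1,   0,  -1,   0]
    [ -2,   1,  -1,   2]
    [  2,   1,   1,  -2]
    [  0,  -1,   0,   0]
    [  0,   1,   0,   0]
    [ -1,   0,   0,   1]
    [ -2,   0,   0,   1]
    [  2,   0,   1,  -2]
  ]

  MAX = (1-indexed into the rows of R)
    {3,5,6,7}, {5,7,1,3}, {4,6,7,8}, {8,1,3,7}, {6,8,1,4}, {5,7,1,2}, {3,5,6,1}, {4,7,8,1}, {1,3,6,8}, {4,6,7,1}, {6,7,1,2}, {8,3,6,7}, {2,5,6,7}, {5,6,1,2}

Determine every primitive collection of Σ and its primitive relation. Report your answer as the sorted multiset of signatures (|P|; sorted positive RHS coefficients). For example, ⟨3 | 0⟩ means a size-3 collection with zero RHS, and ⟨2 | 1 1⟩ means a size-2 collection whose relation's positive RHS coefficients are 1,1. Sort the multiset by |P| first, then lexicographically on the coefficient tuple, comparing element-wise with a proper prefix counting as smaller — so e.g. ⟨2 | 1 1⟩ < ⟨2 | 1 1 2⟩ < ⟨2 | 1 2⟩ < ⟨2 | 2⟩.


|primitive collections| = 9. Relations:

  P={4,5}:  v_{4} + v_{5} = 0  ⟹  sig = ⟨2 | 0⟩
  P={2,8}:  v_{2} + v_{8} = v_{5}  ⟹  sig = ⟨2 | 1⟩
  P={3,4}:  v_{3} + v_{4} = v_{8}  ⟹  sig = ⟨2 | 1⟩
  P={5,8}:  v_{5} + v_{8} = v_{3}  ⟹  sig = ⟨2 | 1⟩
  P={2,4}:  v_{2} + v_{4} = v_{1} + v_{6} + v_{7}  ⟹  sig = ⟨2 | 1 1 1⟩
  P={2,3}:  v_{2} + v_{3} = 2·v_{5}  ⟹  sig = ⟨2 | 2⟩
  P={1,6,7,8}:  v_{1} + v_{6} + v_{7} + v_{8} = 0  ⟹  sig = ⟨4 | 0⟩
  P={1,3,6,7}:  v_{1} + v_{3} + v_{6} + v_{7} = v_{5}  ⟹  sig = ⟨4 | 1⟩
  P={1,5,6,7}:  v_{1} + v_{5} + v_{6} + v_{7} = v_{2}  ⟹  sig = ⟨4 | 1⟩

Signatures (|P|; sorted positive RHS coefficients), sorted:
{ ⟨2 | 0⟩,  ⟨2 | 1⟩ ×3,  ⟨2 | 1 1 1⟩,  ⟨2 | 2⟩,  ⟨4 | 0⟩,  ⟨4 | 1⟩ ×2 }


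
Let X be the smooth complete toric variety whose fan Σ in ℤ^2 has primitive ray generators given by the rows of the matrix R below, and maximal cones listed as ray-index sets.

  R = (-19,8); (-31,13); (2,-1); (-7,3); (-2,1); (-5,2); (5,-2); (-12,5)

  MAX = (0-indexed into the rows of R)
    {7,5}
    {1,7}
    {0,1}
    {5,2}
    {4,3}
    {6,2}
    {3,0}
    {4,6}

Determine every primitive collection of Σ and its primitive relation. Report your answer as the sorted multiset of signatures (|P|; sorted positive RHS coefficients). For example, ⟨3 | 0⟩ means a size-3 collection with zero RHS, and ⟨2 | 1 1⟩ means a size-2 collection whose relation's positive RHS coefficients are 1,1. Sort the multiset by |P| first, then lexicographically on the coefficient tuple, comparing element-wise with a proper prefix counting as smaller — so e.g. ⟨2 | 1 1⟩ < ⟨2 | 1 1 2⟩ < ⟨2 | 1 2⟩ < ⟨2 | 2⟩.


Σ has 20 primitive collections:

  • {2,4}:  v_{2} + v_{4} = 0 ; sig = ⟨2 | 0⟩
  • {5,6}:  v_{5} + v_{6} = 0 ; sig = ⟨2 | 0⟩
  • {0,7}:  v_{0} + v_{7} = v_{1} ; sig = ⟨2 | 1⟩
  • {2,3}:  v_{2} + v_{3} = v_{5} ; sig = ⟨2 | 1⟩
  • {3,5}:  v_{3} + v_{5} = v_{7} ; sig = ⟨2 | 1⟩
  • {3,6}:  v_{3} + v_{6} = v_{4} ; sig = ⟨2 | 1⟩
  • {3,7}:  v_{3} + v_{7} = v_{0} ; sig = ⟨2 | 1⟩
  • {4,5}:  v_{4} + v_{5} = v_{3} ; sig = ⟨2 | 1⟩
  • {6,7}:  v_{6} + v_{7} = v_{3} ; sig = ⟨2 | 1⟩
  • {0,2}:  v_{0} + v_{2} = v_{5} + v_{7} ; sig = ⟨2 | 1 1⟩
  • {1,6}:  v_{1} + v_{6} = v_{0} + v_{3} ; sig = ⟨2 | 1 1⟩
  • {1,2}:  v_{1} + v_{2} = v_{5} + 2·v_{7} ; sig = ⟨2 | 1 2⟩
  • {1,4}:  v_{1} + v_{4} = v_{0} + 2·v_{3} ; sig = ⟨2 | 1 2⟩
  • {0,5}:  v_{0} + v_{5} = 2·v_{7} ; sig = ⟨2 | 2⟩
  • {0,6}:  v_{0} + v_{6} = 2·v_{3} ; sig = ⟨2 | 2⟩
  • {1,3}:  v_{1} + v_{3} = 2·v_{0} ; sig = ⟨2 | 2⟩
  • {2,7}:  v_{2} + v_{7} = 2·v_{5} ; sig = ⟨2 | 2⟩
  • {4,7}:  v_{4} + v_{7} = 2·v_{3} ; sig = ⟨2 | 2⟩
  • {0,4}:  v_{0} + v_{4} = 3·v_{3} ; sig = ⟨2 | 3⟩
  • {1,5}:  v_{1} + v_{5} = 3·v_{7} ; sig = ⟨2 | 3⟩

Sorted signature multiset PRS(X):
[⟨2 | 0⟩, ⟨2 | 0⟩, ⟨2 | 1⟩, ⟨2 | 1⟩, ⟨2 | 1⟩, ⟨2 | 1⟩, ⟨2 | 1⟩, ⟨2 | 1⟩, ⟨2 | 1⟩, ⟨2 | 1 1⟩, ⟨2 | 1 1⟩, ⟨2 | 1 2⟩, ⟨2 | 1 2⟩, ⟨2 | 2⟩, ⟨2 | 2⟩, ⟨2 | 2⟩, ⟨2 | 2⟩, ⟨2 | 2⟩, ⟨2 | 3⟩, ⟨2 | 3⟩]


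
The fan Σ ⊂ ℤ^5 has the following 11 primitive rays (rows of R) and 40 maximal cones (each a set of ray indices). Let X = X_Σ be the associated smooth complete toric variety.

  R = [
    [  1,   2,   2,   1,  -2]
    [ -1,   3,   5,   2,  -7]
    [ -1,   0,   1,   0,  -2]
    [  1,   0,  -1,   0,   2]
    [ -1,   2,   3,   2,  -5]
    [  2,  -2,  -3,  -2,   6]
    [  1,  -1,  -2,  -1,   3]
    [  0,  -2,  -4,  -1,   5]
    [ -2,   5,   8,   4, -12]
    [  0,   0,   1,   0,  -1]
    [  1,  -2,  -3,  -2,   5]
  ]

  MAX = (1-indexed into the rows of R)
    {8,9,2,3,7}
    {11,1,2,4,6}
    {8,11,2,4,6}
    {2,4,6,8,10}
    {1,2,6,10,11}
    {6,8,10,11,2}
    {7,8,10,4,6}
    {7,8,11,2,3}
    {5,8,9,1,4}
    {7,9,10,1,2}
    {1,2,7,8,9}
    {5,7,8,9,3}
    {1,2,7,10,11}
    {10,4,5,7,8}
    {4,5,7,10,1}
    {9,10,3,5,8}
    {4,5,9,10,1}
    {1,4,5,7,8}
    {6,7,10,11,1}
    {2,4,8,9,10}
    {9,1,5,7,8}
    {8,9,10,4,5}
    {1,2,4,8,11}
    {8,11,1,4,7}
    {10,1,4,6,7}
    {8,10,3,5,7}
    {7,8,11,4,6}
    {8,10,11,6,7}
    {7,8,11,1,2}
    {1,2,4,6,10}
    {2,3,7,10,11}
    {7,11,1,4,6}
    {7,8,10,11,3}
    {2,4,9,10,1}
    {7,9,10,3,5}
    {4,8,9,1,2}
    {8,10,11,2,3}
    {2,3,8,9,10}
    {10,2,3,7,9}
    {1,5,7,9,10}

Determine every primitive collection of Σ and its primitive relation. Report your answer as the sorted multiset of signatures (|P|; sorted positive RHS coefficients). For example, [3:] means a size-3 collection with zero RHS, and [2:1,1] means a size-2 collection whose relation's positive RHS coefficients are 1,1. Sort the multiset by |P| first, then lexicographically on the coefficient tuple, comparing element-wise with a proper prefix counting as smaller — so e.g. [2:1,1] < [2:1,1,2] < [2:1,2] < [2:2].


Primitive collections (16):

  {3,4}:  v_{3} + v_{4} = 0 ; sig = [2:]
  {5,11}:  v_{5} + v_{11} = 0 ; sig = [2:]
  {2,5}:  v_{2} + v_{5} = v_{9} ; sig = [2:1]
  {9,11}:  v_{9} + v_{11} = v_{2} ; sig = [2:1]
  {1,3}:  v_{1} + v_{3} = v_{2} + v_{7} ; sig = [2:1,1]
  {3,6}:  v_{3} + v_{6} = v_{10} + v_{11} ; sig = [2:1,1]
  {5,6}:  v_{5} + v_{6} = v_{4} + v_{10} ; sig = [2:1,1]
  {6,9}:  v_{6} + v_{9} = v_{2} + v_{4} + v_{10} ; sig = [2:1,1,1]
  {1,8,10}:  v_{1} + v_{8} + v_{10} = v_{4} ; sig = [3:1]
  {2,4,7}:  v_{2} + v_{4} + v_{7} = v_{1} ; sig = [3:1]
  {4,10,11}:  v_{4} + v_{10} + v_{11} = v_{6} ; sig = [3:1]
  {4,7,9}:  v_{4} + v_{7} + v_{9} = v_{1} + v_{5} ; sig = [3:1,1]
  {2,6,7}:  v_{2} + v_{6} + v_{7} = v_{1} + v_{10} + v_{11} ; sig = [3:1,1,1]
  {1,6,8}:  v_{1} + v_{6} + v_{8} = 2·v_{4} + v_{11} ; sig = [3:1,2]
  {2,7,8,10}:  v_{2} + v_{7} + v_{8} + v_{10} = 0 ; sig = [4:]
  {7,8,9,10}:  v_{7} + v_{8} + v_{9} + v_{10} = v_{5} ; sig = [4:1]

Signatures (|P|; sorted positive RHS coefficients), sorted:
[[2:], [2:], [2:1], [2:1], [2:1,1], [2:1,1], [2:1,1], [2:1,1,1], [3:1], [3:1], [3:1], [3:1,1], [3:1,1,1], [3:1,2], [4:], [4:1]]


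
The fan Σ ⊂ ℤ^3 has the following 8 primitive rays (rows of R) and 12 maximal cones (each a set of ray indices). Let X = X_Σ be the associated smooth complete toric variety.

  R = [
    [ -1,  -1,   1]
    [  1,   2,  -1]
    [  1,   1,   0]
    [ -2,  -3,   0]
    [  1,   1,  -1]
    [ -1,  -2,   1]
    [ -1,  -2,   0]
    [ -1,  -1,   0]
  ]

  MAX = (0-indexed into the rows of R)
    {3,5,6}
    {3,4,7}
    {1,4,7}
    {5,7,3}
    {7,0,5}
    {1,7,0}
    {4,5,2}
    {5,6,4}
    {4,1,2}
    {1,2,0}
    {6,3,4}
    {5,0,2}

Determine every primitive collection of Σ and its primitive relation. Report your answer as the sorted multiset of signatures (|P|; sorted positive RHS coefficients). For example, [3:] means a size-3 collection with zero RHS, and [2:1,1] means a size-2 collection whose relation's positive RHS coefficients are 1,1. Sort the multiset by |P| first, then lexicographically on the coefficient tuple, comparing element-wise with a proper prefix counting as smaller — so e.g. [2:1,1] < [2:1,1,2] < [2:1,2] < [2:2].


The 12 primitive collections of Σ (r=8, n=3):

  {0,4}:  v_{0} + v_{4} = 0 — sig = [2:]
  {1,5}:  v_{1} + v_{5} = 0 — sig = [2:]
  {2,7}:  v_{2} + v_{7} = 0 — sig = [2:]
  {2,3}:  v_{2} + v_{3} = v_{6} — sig = [2:1]
  {6,7}:  v_{6} + v_{7} = v_{3} — sig = [2:1]
  {0,6}:  v_{0} + v_{6} = v_{5} + v_{7} — sig = [2:1,1]
  {1,6}:  v_{1} + v_{6} = v_{4} + v_{7} — sig = [2:1,1]
  {2,6}:  v_{2} + v_{6} = v_{4} + v_{5} — sig = [2:1,1]
  {0,3}:  v_{0} + v_{3} = v_{5} + 2·v_{7} — sig = [2:1,2]
  {1,3}:  v_{1} + v_{3} = v_{4} + 2·v_{7} — sig = [2:1,2]
  {4,5,7}:  v_{4} + v_{5} + v_{7} = v_{6} — sig = [3:1]
  {3,4,5}:  v_{3} + v_{4} + v_{5} = 2·v_{6} — sig = [3:2]

so the primitive-relation signature multiset is
    |P|=2: 10 collections, coeffs (), (), (), (1), (1), (1,1), (1,1), (1,1), (1,2), (1,2)
    |P|=3: 2 collections, coeffs (1), (2)


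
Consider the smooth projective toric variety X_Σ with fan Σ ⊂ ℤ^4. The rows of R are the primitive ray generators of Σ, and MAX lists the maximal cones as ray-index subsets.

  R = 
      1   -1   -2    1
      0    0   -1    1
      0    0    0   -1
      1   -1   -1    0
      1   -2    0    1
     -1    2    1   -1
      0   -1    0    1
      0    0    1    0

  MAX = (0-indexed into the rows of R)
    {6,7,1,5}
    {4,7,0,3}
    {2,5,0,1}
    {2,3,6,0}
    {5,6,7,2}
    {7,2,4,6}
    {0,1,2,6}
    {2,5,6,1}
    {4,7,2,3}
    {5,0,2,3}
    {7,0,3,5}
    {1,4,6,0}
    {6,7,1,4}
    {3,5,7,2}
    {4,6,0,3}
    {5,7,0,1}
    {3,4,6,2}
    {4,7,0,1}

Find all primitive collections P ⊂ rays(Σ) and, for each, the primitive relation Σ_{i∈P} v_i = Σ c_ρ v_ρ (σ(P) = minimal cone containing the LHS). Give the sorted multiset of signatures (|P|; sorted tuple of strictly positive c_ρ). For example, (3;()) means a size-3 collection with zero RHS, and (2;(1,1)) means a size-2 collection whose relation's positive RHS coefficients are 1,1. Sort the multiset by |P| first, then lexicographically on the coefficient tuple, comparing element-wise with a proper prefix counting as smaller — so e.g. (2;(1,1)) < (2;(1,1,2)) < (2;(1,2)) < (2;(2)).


|primitive collections| = 10. Relations:

  P = {1,3}:  v_{1} + v_{3} = v_{0}  →  sig = (2;(1))
  P = {4,5}:  v_{4} + v_{5} = v_{7}  →  sig = (2;(1))
  P = {1,2,7}:  v_{1} + v_{2} + v_{7} = 0  →  sig = (3;())
  P = {3,5,6}:  v_{3} + v_{5} + v_{6} = 0  →  sig = (3;())
  P = {0,2,7}:  v_{0} + v_{2} + v_{7} = v_{3}  →  sig = (3;(1))
  P = {0,5,6}:  v_{0} + v_{5} + v_{6} = v_{1}  →  sig = (3;(1))
  P = {3,6,7}:  v_{3} + v_{6} + v_{7} = v_{4}  →  sig = (3;(1))
  P = {0,6,7}:  v_{0} + v_{6} + v_{7} = v_{1} + v_{4}  →  sig = (3;(1,1))
  P = {1,2,4}:  v_{1} + v_{2} + v_{4} = v_{3} + v_{6}  →  sig = (3;(1,1))
  P = {0,2,4}:  v_{0} + v_{2} + v_{4} = 2·v_{3} + v_{6}  →  sig = (3;(1,2))

Sorted signature multiset PRS(X):
[(2;(1)), (2;(1)), (3;()), (3;()), (3;(1)), (3;(1)), (3;(1)), (3;(1,1)), (3;(1,1)), (3;(1,2))]


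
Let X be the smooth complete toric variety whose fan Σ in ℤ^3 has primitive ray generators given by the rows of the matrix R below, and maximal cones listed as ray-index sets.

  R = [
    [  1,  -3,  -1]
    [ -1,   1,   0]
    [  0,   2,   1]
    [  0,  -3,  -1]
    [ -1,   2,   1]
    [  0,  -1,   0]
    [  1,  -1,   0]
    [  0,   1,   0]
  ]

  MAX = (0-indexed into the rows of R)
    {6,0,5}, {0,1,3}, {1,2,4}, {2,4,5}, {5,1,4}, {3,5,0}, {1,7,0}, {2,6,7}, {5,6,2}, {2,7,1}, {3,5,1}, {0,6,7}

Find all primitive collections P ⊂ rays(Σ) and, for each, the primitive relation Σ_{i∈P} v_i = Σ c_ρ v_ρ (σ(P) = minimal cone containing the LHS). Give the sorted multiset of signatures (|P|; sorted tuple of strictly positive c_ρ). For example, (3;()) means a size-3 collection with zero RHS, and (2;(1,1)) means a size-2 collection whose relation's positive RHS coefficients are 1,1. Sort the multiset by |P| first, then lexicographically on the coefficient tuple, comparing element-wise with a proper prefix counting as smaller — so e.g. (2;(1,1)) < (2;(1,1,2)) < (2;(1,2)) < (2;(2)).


Primitive collections (12):

  P = {1,6}:  v_{1} + v_{6} = 0 ; sig = (2;())
  P = {5,7}:  v_{5} + v_{7} = 0 ; sig = (2;())
  P = {0,2}:  v_{0} + v_{2} = v_{6} ; sig = (2;(1))
  P = {0,4}:  v_{0} + v_{4} = v_{5} ; sig = (2;(1))
  P = {2,3}:  v_{2} + v_{3} = v_{5} ; sig = (2;(1))
  P = {3,6}:  v_{3} + v_{6} = v_{0} + v_{5} ; sig = (2;(1,1))
  P = {3,7}:  v_{3} + v_{7} = v_{0} + v_{1} ; sig = (2;(1,1))
  P = {4,6}:  v_{4} + v_{6} = v_{2} + v_{5} ; sig = (2;(1,1))
  P = {4,7}:  v_{4} + v_{7} = v_{1} + v_{2} ; sig = (2;(1,1))
  P = {3,4}:  v_{3} + v_{4} = v_{1} + 2·v_{5} ; sig = (2;(1,2))
  P = {0,1,5}:  v_{0} + v_{1} + v_{5} = v_{3} ; sig = (3;(1))
  P = {1,2,5}:  v_{1} + v_{2} + v_{5} = v_{4} ; sig = (3;(1))

Sorted signature multiset PRS(X):
    (2;())
    (2;())
    (2;(1))
    (2;(1))
    (2;(1))
    (2;(1,1))
    (2;(1,1))
    (2;(1,1))
    (2;(1,1))
    (2;(1,2))
    (3;(1))
    (3;(1))


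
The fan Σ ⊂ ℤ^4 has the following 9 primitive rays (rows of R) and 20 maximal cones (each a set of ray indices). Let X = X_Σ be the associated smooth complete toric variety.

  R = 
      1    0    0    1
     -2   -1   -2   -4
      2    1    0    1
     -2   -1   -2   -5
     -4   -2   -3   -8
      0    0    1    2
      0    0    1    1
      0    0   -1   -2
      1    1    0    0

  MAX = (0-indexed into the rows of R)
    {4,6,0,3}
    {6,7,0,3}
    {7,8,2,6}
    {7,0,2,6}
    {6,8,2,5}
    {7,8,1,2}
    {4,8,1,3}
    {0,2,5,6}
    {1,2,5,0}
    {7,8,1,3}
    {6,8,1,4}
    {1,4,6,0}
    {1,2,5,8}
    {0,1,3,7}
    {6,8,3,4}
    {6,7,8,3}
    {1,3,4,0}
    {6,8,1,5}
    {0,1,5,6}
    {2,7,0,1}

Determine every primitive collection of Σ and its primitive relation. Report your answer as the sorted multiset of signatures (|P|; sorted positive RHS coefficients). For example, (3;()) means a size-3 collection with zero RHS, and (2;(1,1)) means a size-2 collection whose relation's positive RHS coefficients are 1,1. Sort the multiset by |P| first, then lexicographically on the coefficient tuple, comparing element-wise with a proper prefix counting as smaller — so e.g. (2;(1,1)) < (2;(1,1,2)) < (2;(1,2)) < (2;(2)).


Minimal non-faces — 10 found among 9 rays, 20 max cones:

  • {5,7}:  v_{5} + v_{7} = 0  →  sig = (2;())
  • {0,8}:  v_{0} + v_{8} = v_{2}  →  sig = (2;(1))
  • {2,4}:  v_{2} + v_{4} = v_{3} + v_{7}  →  sig = (2;(1,1))
  • {3,5}:  v_{3} + v_{5} = v_{1} + v_{6}  →  sig = (2;(1,1))
  • {2,3}:  v_{2} + v_{3} = 2·v_{7}  →  sig = (2;(2))
  • {4,7}:  v_{4} + v_{7} = 2·v_{3}  →  sig = (2;(2))
  • {4,5}:  v_{4} + v_{5} = 2·v_{1} + 2·v_{6}  →  sig = (2;(2,2))
  • {1,2,6}:  v_{1} + v_{2} + v_{6} = v_{7}  →  sig = (3;(1))
  • {1,3,6}:  v_{1} + v_{3} + v_{6} = v_{4}  →  sig = (3;(1))
  • {1,6,7}:  v_{1} + v_{6} + v_{7} = v_{3}  →  sig = (3;(1))

Signatures (|P|; sorted positive RHS coefficients), sorted:
{ (2;()),  (2;(1)),  (2;(1,1)) ×2,  (2;(2)) ×2,  (2;(2,2)),  (3;(1)) ×3 }


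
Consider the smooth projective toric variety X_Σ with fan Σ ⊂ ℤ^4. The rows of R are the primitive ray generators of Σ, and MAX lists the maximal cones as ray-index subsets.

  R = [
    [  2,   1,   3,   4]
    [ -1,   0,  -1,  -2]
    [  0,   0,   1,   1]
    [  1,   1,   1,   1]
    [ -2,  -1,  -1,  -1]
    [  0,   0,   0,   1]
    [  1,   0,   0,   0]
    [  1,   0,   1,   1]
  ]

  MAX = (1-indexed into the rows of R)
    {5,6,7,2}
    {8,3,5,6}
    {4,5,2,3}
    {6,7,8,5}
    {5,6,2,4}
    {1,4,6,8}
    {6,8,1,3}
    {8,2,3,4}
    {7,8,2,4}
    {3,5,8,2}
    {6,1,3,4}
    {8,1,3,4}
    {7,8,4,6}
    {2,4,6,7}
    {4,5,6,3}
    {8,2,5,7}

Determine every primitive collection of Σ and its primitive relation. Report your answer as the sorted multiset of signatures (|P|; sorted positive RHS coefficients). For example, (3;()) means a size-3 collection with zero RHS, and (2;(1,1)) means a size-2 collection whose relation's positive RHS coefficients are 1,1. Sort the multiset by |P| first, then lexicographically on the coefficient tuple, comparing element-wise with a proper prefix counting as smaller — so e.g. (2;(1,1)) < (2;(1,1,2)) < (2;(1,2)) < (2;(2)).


Primitive collections (9):

  P={3,7}:  v_{3} + v_{7} = v_{8} — sig = (2;(1))
  P={1,2}:  v_{1} + v_{2} = v_{3} + v_{4} — sig = (2;(1,1))
  P={1,7}:  v_{1} + v_{7} = v_{4} + v_{6} + 2·v_{8} — sig = (2;(1,1,2))
  P={1,5}:  v_{1} + v_{5} = 2·v_{3} + v_{6} — sig = (2;(1,2))
  P={2,6,8}:  v_{2} + v_{6} + v_{8} = 0 — sig = (3;())
  P={4,5,7}:  v_{4} + v_{5} + v_{7} = 0 — sig = (3;())
  P={4,5,8}:  v_{4} + v_{5} + v_{8} = v_{3} — sig = (3;(1))
  P={2,3,6}:  v_{2} + v_{3} + v_{6} = v_{4} + v_{5} — sig = (3;(1,1))
  P={3,4,6,8}:  v_{3} + v_{4} + v_{6} + v_{8} = v_{1} — sig = (4;(1))

Sorted signature multiset PRS(X):
    (2;(1))
    (2;(1,1))
    (2;(1,1,2))
    (2;(1,2))
    (3;())
    (3;())
    (3;(1))
    (3;(1,1))
    (4;(1))


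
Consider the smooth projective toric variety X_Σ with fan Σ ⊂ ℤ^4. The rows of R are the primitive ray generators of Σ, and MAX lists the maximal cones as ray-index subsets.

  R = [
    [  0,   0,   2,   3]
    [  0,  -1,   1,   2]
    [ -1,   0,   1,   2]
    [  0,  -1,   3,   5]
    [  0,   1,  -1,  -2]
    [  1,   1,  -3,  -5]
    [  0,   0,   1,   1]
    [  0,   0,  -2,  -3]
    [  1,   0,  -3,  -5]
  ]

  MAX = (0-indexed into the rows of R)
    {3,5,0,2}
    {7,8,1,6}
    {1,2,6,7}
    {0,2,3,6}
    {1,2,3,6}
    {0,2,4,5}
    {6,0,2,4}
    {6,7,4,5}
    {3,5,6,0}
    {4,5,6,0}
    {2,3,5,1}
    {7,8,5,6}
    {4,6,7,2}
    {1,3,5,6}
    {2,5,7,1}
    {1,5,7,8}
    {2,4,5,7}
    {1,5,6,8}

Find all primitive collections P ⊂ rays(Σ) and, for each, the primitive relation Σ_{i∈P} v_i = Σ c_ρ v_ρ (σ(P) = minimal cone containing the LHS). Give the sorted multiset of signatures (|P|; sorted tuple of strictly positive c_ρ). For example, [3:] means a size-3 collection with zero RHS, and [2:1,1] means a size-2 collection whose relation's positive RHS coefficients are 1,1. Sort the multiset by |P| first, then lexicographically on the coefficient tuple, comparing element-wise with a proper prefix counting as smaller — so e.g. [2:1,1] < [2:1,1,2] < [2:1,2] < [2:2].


Minimal non-faces — 11 found among 9 rays, 18 max cones:

  P = {0,7}:  v_{0} + v_{7} = 0 ; sig = [2:]
  P = {1,4}:  v_{1} + v_{4} = 0 ; sig = [2:]
  P = {0,1}:  v_{0} + v_{1} = v_{3} ; sig = [2:1]
  P = {2,8}:  v_{2} + v_{8} = v_{7} ; sig = [2:1]
  P = {3,4}:  v_{3} + v_{4} = v_{0} ; sig = [2:1]
  P = {3,7}:  v_{3} + v_{7} = v_{1} ; sig = [2:1]
  P = {0,8}:  v_{0} + v_{8} = v_{1} + v_{5} + v_{6} ; sig = [2:1,1,1]
  P = {4,8}:  v_{4} + v_{8} = v_{5} + v_{6} + v_{7} ; sig = [2:1,1,1]
  P = {3,8}:  v_{3} + v_{8} = 2·v_{1} + v_{5} + v_{6} ; sig = [2:1,1,2]
  P = {2,5,6}:  v_{2} + v_{5} + v_{6} = v_{4} ; sig = [3:1]
  P = {1,5,6,7}:  v_{1} + v_{5} + v_{6} + v_{7} = v_{8} ; sig = [4:1]

Hence PRS(X_Σ) =
    [2:]
    [2:]
    [2:1]
    [2:1]
    [2:1]
    [2:1]
    [2:1,1,1]
    [2:1,1,1]
    [2:1,1,2]
    [3:1]
    [4:1]


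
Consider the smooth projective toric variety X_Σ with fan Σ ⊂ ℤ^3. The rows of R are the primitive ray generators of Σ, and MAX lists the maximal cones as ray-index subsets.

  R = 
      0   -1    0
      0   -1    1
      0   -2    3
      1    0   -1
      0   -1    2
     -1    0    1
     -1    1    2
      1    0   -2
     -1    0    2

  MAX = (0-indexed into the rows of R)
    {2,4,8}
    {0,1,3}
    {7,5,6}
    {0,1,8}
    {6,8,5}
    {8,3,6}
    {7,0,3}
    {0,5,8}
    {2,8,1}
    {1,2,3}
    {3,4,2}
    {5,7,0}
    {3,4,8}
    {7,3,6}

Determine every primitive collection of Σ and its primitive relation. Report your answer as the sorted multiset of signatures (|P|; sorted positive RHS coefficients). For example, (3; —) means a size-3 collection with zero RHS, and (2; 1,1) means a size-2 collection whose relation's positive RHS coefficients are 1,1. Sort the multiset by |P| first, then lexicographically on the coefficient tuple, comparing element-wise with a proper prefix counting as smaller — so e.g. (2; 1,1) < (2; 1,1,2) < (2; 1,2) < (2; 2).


Minimal non-faces — 18 found among 9 rays, 14 max cones:

  P={3,5}:  v_{3} + v_{5} = 0  ⟹  sig = (2; —)
  P={7,8}:  v_{7} + v_{8} = 0  ⟹  sig = (2; —)
  P={0,6}:  v_{0} + v_{6} = v_{8}  ⟹  sig = (2; 1)
  P={1,4}:  v_{1} + v_{4} = v_{2}  ⟹  sig = (2; 1)
  P={1,5}:  v_{1} + v_{5} = v_{0} + v_{8}  ⟹  sig = (2; 1,1)
  P={1,7}:  v_{1} + v_{7} = v_{0} + v_{3}  ⟹  sig = (2; 1,1)
  P={4,5}:  v_{4} + v_{5} = v_{1} + v_{8}  ⟹  sig = (2; 1,1)
  P={4,7}:  v_{4} + v_{7} = v_{1} + v_{3}  ⟹  sig = (2; 1,1)
  P={2,6}:  v_{2} + v_{6} = v_{3} + v_{4} + 2·v_{8}  ⟹  sig = (2; 1,1,2)
  P={1,6}:  v_{1} + v_{6} = v_{3} + 2·v_{8}  ⟹  sig = (2; 1,2)
  P={2,5}:  v_{2} + v_{5} = 2·v_{1} + v_{8}  ⟹  sig = (2; 1,2)
  P={2,7}:  v_{2} + v_{7} = 2·v_{1} + v_{3}  ⟹  sig = (2; 1,2)
  P={0,4}:  v_{0} + v_{4} = 2·v_{1}  ⟹  sig = (2; 2)
  P={4,6}:  v_{4} + v_{6} = 2·v_{3} + 3·v_{8}  ⟹  sig = (2; 2,3)
  P={0,2}:  v_{0} + v_{2} = 3·v_{1}  ⟹  sig = (2; 3)
  P={0,3,8}:  v_{0} + v_{3} + v_{8} = v_{1}  ⟹  sig = (3; 1)
  P={1,3,8}:  v_{1} + v_{3} + v_{8} = v_{4}  ⟹  sig = (3; 1)
  P={2,3,8}:  v_{2} + v_{3} + v_{8} = 2·v_{4}  ⟹  sig = (3; 2)

Signatures (|P|; sorted positive RHS coefficients), sorted:
    (2; —)
    (2; —)
    (2; 1)
    (2; 1)
    (2; 1,1)
    (2; 1,1)
    (2; 1,1)
    (2; 1,1)
    (2; 1,1,2)
    (2; 1,2)
    (2; 1,2)
    (2; 1,2)
    (2; 2)
    (2; 2,3)
    (2; 3)
    (3; 1)
    (3; 1)
    (3; 2)
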